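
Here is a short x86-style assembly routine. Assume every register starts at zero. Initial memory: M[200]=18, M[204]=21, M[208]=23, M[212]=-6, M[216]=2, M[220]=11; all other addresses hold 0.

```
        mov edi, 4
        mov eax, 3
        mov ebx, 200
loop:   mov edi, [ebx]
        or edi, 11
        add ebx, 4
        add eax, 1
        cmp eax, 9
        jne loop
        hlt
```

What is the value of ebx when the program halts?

224

after mov edi, 4: edi=4
after mov eax, 3: eax=3
after mov ebx, 200: ebx=200
after mov edi, [ebx]: edi=M[200]=18
after or edi, 11: edi=18|11=27
after add ebx, 4: ebx=200+4=204
after add eax, 1: eax=3+1=4
cmp eax, 9  (cmp 4,9)
jne loop: taken
after mov edi, [ebx]: edi=M[204]=21
after or edi, 11: edi=21|11=31
after add ebx, 4: ebx=204+4=208
after add eax, 1: eax=4+1=5
cmp eax, 9  (cmp 5,9)
jne loop: taken
after mov edi, [ebx]: edi=M[208]=23
after or edi, 11: edi=23|11=31
after add ebx, 4: ebx=208+4=212
after add eax, 1: eax=5+1=6
cmp eax, 9  (cmp 6,9)
jne loop: taken
after mov edi, [ebx]: edi=M[212]=-6
after or edi, 11: edi=(-6)|11=-5
after add ebx, 4: ebx=212+4=216
after add eax, 1: eax=6+1=7
cmp eax, 9  (cmp 7,9)
jne loop: taken
after mov edi, [ebx]: edi=M[216]=2
after or edi, 11: edi=2|11=11
after add ebx, 4: ebx=216+4=220
after add eax, 1: eax=7+1=8
cmp eax, 9  (cmp 8,9)
jne loop: taken
after mov edi, [ebx]: edi=M[220]=11
after or edi, 11: edi=11|11=11
after add ebx, 4: ebx=220+4=224
after add eax, 1: eax=8+1=9
cmp eax, 9  (cmp 9,9)
jne loop: not taken
halt.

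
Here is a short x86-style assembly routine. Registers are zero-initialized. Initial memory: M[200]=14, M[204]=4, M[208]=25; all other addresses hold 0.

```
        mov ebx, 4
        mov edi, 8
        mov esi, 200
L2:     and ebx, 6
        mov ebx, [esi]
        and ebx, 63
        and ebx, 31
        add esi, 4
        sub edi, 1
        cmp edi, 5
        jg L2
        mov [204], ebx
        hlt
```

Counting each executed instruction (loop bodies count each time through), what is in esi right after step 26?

ebx=4
edi=8
esi=200
ebx=4&6=4
ebx=M[200]=14
ebx=14&63=14
ebx=14&31=14
esi=200+4=204
edi=8-1=7
cmp edi, 5  (cmp 7,5)
jg L2: taken
ebx=14&6=6
ebx=M[204]=4
ebx=4&63=4
ebx=4&31=4
esi=204+4=208
edi=7-1=6
cmp edi, 5  (cmp 6,5)
jg L2: taken
ebx=4&6=4
ebx=M[208]=25
ebx=25&63=25
ebx=25&31=25
esi=208+4=212
edi=6-1=5
cmp edi, 5  (cmp 5,5)
After step 26: esi = 212.

212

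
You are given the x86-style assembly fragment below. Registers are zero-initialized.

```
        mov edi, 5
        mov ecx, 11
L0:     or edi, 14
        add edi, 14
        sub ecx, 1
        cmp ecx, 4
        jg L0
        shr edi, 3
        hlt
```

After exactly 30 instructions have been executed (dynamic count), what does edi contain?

edi=5
ecx=11
edi=5|14=15
edi=15+14=29
ecx=11-1=10
cmp ecx, 4  (cmp 10,4)
jg L0: taken
edi=29|14=31
edi=31+14=45
ecx=10-1=9
cmp ecx, 4  (cmp 9,4)
jg L0: taken
edi=45|14=47
edi=47+14=61
ecx=9-1=8
cmp ecx, 4  (cmp 8,4)
jg L0: taken
edi=61|14=63
edi=63+14=77
ecx=8-1=7
cmp ecx, 4  (cmp 7,4)
jg L0: taken
edi=77|14=79
edi=79+14=93
ecx=7-1=6
cmp ecx, 4  (cmp 6,4)
jg L0: taken
edi=93|14=95
edi=95+14=109
ecx=6-1=5
After step 30: edi = 109.

109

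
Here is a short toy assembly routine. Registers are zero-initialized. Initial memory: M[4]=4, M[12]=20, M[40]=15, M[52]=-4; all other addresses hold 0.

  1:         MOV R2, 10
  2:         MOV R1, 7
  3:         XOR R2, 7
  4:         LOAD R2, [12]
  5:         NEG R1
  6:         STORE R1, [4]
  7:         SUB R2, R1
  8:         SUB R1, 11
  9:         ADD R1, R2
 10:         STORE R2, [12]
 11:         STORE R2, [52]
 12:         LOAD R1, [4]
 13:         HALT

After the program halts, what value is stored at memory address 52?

27

R2=10
R1=7
R2=10^7=13
R2=M[12]=20
R1=-(7)=-7
STORE R1, [4] → M[4]=-7
R2=20-(-7)=27
R1=(-7)-11=-18
R1=(-18)+27=9
STORE R2, [12] → M[12]=27
STORE R2, [52] → M[52]=27
R1=M[4]=-7
halt.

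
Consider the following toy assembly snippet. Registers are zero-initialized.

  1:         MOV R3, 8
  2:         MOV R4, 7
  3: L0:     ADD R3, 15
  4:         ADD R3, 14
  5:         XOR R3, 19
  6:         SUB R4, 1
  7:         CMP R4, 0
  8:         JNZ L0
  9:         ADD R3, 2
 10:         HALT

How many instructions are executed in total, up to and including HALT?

after MOV R3, 8: R3=8
after MOV R4, 7: R4=7
after ADD R3, 15: R3=8+15=23
after ADD R3, 14: R3=23+14=37
after XOR R3, 19: R3=37^19=54
after SUB R4, 1: R4=7-1=6
CMP R4, 0  (cmp 6,0)
JNZ L0: taken
after ADD R3, 15: R3=54+15=69
after ADD R3, 14: R3=69+14=83
after XOR R3, 19: R3=83^19=64
after SUB R4, 1: R4=6-1=5
CMP R4, 0  (cmp 5,0)
JNZ L0: taken
after ADD R3, 15: R3=64+15=79
after ADD R3, 14: R3=79+14=93
after XOR R3, 19: R3=93^19=78
after SUB R4, 1: R4=5-1=4
CMP R4, 0  (cmp 4,0)
JNZ L0: taken
after ADD R3, 15: R3=78+15=93
after ADD R3, 14: R3=93+14=107
after XOR R3, 19: R3=107^19=120
after SUB R4, 1: R4=4-1=3
CMP R4, 0  (cmp 3,0)
JNZ L0: taken
after ADD R3, 15: R3=120+15=135
after ADD R3, 14: R3=135+14=149
after XOR R3, 19: R3=149^19=134
after SUB R4, 1: R4=3-1=2
CMP R4, 0  (cmp 2,0)
JNZ L0: taken
after ADD R3, 15: R3=134+15=149
after ADD R3, 14: R3=149+14=163
after XOR R3, 19: R3=163^19=176
after SUB R4, 1: R4=2-1=1
CMP R4, 0  (cmp 1,0)
JNZ L0: taken
after ADD R3, 15: R3=176+15=191
after ADD R3, 14: R3=191+14=205
after XOR R3, 19: R3=205^19=222
after SUB R4, 1: R4=1-1=0
CMP R4, 0  (cmp 0,0)
JNZ L0: not taken
after ADD R3, 2: R3=222+2=224
halt.
Total executed instructions: 46.

46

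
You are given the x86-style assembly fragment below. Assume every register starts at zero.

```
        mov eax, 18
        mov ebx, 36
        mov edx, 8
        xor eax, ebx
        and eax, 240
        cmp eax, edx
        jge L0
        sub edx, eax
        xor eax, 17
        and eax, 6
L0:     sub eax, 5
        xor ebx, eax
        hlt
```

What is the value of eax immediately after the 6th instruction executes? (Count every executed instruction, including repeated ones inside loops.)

eax=18
ebx=36
edx=8
eax=18^36=54
eax=54&240=48
cmp eax, edx  (cmp 48,8)
After step 6: eax = 48.

48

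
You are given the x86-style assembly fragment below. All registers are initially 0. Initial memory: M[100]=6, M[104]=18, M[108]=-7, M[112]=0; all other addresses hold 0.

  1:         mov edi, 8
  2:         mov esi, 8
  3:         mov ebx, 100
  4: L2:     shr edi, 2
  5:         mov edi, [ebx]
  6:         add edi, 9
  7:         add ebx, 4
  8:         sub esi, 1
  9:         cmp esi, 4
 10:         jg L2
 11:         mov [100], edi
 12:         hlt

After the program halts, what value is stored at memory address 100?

9

edi=8
esi=8
ebx=100
edi=8>>2=2
edi=M[100]=6
edi=6+9=15
ebx=100+4=104
esi=8-1=7
cmp esi, 4  (cmp 7,4)
jg L2: taken
edi=15>>2=3
edi=M[104]=18
edi=18+9=27
ebx=104+4=108
esi=7-1=6
cmp esi, 4  (cmp 6,4)
jg L2: taken
edi=27>>2=6
edi=M[108]=-7
edi=(-7)+9=2
ebx=108+4=112
esi=6-1=5
cmp esi, 4  (cmp 5,4)
jg L2: taken
edi=2>>2=0
edi=M[112]=0
edi=0+9=9
ebx=112+4=116
esi=5-1=4
cmp esi, 4  (cmp 4,4)
jg L2: not taken
mov [100], edi → M[100]=9
halt.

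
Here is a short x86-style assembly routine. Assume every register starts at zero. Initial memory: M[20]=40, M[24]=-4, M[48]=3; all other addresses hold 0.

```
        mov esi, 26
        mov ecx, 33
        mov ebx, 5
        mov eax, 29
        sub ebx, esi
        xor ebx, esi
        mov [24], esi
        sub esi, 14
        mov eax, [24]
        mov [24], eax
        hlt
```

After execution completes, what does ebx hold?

esi=26
ecx=33
ebx=5
eax=29
ebx=5-26=-21
ebx=(-21)^26=-15
mov [24], esi → M[24]=26
esi=26-14=12
eax=M[24]=26
mov [24], eax → M[24]=26
halt.

-15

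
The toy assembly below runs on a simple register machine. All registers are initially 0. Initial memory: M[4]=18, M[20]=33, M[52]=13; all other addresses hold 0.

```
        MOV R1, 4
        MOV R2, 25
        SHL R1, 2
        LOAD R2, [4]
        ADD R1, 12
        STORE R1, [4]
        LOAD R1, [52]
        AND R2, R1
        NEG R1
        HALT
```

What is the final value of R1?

MOV R1, 4 → R1=4
MOV R2, 25 → R2=25
SHL R1, 2 → R1=4<<2=16
LOAD R2, [4] → R2=M[4]=18
ADD R1, 12 → R1=16+12=28
STORE R1, [4] → M[4]=28
LOAD R1, [52] → R1=M[52]=13
AND R2, R1 → R2=18&13=0
NEG R1 → R1=-(13)=-13
halt.

-13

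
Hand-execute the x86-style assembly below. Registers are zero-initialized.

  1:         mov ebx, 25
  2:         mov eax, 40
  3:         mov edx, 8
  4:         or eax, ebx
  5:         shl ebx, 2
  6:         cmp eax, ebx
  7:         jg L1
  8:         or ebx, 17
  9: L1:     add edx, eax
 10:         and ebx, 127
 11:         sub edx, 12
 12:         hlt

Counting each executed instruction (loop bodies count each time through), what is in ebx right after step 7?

mov ebx, 25 → ebx=25
mov eax, 40 → eax=40
mov edx, 8 → edx=8
or eax, ebx → eax=40|25=57
shl ebx, 2 → ebx=25<<2=100
cmp eax, ebx  (cmp 57,100)
jg L1: not taken
After step 7: ebx = 100.

100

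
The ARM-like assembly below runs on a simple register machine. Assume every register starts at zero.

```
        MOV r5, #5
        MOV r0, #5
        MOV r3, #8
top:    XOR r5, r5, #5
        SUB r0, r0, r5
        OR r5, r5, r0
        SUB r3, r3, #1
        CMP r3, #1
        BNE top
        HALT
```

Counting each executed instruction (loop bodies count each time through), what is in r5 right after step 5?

MOV r5, #5 → r5=5
MOV r0, #5 → r0=5
MOV r3, #8 → r3=8
XOR r5, r5, #5 → r5=5^5=0
SUB r0, r0, r5 → r0=5-0=5
After step 5: r5 = 0.

0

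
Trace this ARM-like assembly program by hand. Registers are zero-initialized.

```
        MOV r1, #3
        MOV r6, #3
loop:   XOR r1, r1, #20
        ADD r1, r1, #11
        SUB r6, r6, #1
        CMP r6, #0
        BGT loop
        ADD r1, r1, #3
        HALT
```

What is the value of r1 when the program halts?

99

r1=3
r6=3
r1=3^20=23
r1=23+11=34
r6=3-1=2
CMP r6, #0  (cmp 2,0)
BGT loop: taken
r1=34^20=54
r1=54+11=65
r6=2-1=1
CMP r6, #0  (cmp 1,0)
BGT loop: taken
r1=65^20=85
r1=85+11=96
r6=1-1=0
CMP r6, #0  (cmp 0,0)
BGT loop: not taken
r1=96+3=99
halt.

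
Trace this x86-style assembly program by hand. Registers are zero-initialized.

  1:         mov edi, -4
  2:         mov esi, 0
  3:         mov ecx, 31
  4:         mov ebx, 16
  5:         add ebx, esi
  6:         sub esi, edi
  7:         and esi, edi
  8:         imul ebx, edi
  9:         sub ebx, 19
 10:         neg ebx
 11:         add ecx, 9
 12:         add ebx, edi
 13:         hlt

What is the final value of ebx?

79

mov edi, -4 → edi=-4
mov esi, 0 → esi=0
mov ecx, 31 → ecx=31
mov ebx, 16 → ebx=16
add ebx, esi → ebx=16+0=16
sub esi, edi → esi=0-(-4)=4
and esi, edi → esi=4&(-4)=4
imul ebx, edi → ebx=16*(-4)=-64
sub ebx, 19 → ebx=(-64)-19=-83
neg ebx → ebx=-(-83)=83
add ecx, 9 → ecx=31+9=40
add ebx, edi → ebx=83+(-4)=79
halt.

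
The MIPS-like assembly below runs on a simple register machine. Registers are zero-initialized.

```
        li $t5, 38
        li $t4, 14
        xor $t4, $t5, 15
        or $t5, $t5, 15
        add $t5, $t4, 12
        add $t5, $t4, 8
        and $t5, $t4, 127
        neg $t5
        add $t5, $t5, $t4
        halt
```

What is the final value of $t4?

41

after li $t5, 38: $t5=38
after li $t4, 14: $t4=14
after xor $t4, $t5, 15: $t4=38^15=41
after or $t5, $t5, 15: $t5=38|15=47
after add $t5, $t4, 12: $t5=41+12=53
after add $t5, $t4, 8: $t5=41+8=49
after and $t5, $t4, 127: $t5=41&127=41
after neg $t5: $t5=-(41)=-41
after add $t5, $t5, $t4: $t5=(-41)+41=0
halt.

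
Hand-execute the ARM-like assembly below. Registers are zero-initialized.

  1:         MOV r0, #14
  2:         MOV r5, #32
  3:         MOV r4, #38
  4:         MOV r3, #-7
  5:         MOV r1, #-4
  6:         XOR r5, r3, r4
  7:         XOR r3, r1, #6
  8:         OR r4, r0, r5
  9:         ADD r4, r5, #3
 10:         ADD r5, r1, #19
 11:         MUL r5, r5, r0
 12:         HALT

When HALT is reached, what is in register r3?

after MOV r0, #14: r0=14
after MOV r5, #32: r5=32
after MOV r4, #38: r4=38
after MOV r3, #-7: r3=-7
after MOV r1, #-4: r1=-4
after XOR r5, r3, r4: r5=(-7)^38=-33
after XOR r3, r1, #6: r3=(-4)^6=-6
after OR r4, r0, r5: r4=14|(-33)=-33
after ADD r4, r5, #3: r4=(-33)+3=-30
after ADD r5, r1, #19: r5=(-4)+19=15
after MUL r5, r5, r0: r5=15*14=210
halt.

-6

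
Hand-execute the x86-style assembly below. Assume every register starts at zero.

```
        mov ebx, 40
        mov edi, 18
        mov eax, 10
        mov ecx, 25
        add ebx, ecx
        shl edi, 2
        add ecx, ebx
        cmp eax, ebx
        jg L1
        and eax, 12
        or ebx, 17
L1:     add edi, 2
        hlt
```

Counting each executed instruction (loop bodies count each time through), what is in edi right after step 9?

72

after mov ebx, 40: ebx=40
after mov edi, 18: edi=18
after mov eax, 10: eax=10
after mov ecx, 25: ecx=25
after add ebx, ecx: ebx=40+25=65
after shl edi, 2: edi=18<<2=72
after add ecx, ebx: ecx=25+65=90
cmp eax, ebx  (cmp 10,65)
jg L1: not taken
After step 9: edi = 72.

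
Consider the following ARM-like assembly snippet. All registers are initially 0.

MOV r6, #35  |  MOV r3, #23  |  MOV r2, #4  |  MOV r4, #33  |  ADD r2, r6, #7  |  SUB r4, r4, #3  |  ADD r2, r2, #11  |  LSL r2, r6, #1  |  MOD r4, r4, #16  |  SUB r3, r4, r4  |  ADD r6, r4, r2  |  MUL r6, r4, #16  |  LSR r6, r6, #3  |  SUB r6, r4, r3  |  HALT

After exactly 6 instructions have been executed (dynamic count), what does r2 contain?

42

after MOV r6, #35: r6=35
after MOV r3, #23: r3=23
after MOV r2, #4: r2=4
after MOV r4, #33: r4=33
after ADD r2, r6, #7: r2=35+7=42
after SUB r4, r4, #3: r4=33-3=30
After step 6: r2 = 42.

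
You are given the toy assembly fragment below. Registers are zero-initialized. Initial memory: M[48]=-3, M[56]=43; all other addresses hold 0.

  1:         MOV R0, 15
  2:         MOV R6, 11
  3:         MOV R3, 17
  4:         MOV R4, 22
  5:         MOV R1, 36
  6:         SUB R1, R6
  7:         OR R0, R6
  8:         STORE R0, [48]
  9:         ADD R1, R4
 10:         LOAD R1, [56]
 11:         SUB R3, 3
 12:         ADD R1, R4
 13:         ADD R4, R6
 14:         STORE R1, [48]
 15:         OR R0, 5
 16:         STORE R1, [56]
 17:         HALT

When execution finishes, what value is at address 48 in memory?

65

after MOV R0, 15: R0=15
after MOV R6, 11: R6=11
after MOV R3, 17: R3=17
after MOV R4, 22: R4=22
after MOV R1, 36: R1=36
after SUB R1, R6: R1=36-11=25
after OR R0, R6: R0=15|11=15
STORE R0, [48] → M[48]=15
after ADD R1, R4: R1=25+22=47
after LOAD R1, [56]: R1=M[56]=43
after SUB R3, 3: R3=17-3=14
after ADD R1, R4: R1=43+22=65
after ADD R4, R6: R4=22+11=33
STORE R1, [48] → M[48]=65
after OR R0, 5: R0=15|5=15
STORE R1, [56] → M[56]=65
halt.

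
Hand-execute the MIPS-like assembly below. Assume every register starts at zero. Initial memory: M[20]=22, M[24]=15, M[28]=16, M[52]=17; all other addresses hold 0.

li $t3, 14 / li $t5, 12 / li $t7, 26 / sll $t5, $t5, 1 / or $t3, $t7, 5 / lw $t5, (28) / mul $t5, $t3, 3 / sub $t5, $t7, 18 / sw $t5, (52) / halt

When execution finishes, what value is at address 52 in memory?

8

$t3=14
$t5=12
$t7=26
$t5=12<<1=24
$t3=26|5=31
$t5=M[28]=16
$t5=31*3=93
$t5=26-18=8
sw $t5, (52) → M[52]=8
halt.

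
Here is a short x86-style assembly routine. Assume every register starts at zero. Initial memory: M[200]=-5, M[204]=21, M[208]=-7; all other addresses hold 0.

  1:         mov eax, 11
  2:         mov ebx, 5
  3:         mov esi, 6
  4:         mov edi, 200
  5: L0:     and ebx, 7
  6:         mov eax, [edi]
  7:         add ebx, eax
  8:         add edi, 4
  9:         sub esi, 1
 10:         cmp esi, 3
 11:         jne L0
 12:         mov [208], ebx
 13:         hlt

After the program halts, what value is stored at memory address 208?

after mov eax, 11: eax=11
after mov ebx, 5: ebx=5
after mov esi, 6: esi=6
after mov edi, 200: edi=200
after and ebx, 7: ebx=5&7=5
after mov eax, [edi]: eax=M[200]=-5
after add ebx, eax: ebx=5+(-5)=0
after add edi, 4: edi=200+4=204
after sub esi, 1: esi=6-1=5
cmp esi, 3  (cmp 5,3)
jne L0: taken
after and ebx, 7: ebx=0&7=0
after mov eax, [edi]: eax=M[204]=21
after add ebx, eax: ebx=0+21=21
after add edi, 4: edi=204+4=208
after sub esi, 1: esi=5-1=4
cmp esi, 3  (cmp 4,3)
jne L0: taken
after and ebx, 7: ebx=21&7=5
after mov eax, [edi]: eax=M[208]=-7
after add ebx, eax: ebx=5+(-7)=-2
after add edi, 4: edi=208+4=212
after sub esi, 1: esi=4-1=3
cmp esi, 3  (cmp 3,3)
jne L0: not taken
mov [208], ebx → M[208]=-2
halt.

-2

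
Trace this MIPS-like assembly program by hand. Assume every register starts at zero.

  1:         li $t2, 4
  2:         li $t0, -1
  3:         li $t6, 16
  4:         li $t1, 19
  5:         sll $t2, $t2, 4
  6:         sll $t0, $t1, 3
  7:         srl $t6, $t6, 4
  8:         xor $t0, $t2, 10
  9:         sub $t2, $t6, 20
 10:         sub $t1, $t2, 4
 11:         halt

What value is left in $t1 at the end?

-23

$t2=4
$t0=-1
$t6=16
$t1=19
$t2=4<<4=64
$t0=19<<3=152
$t6=16>>4=1
$t0=64^10=74
$t2=1-20=-19
$t1=(-19)-4=-23
halt.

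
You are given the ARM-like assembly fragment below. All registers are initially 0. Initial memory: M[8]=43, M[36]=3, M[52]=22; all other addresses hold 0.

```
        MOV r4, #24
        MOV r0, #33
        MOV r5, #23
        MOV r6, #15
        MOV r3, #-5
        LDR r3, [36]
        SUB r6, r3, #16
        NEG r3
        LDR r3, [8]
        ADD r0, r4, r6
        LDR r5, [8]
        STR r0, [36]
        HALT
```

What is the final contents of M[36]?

MOV r4, #24 → r4=24
MOV r0, #33 → r0=33
MOV r5, #23 → r5=23
MOV r6, #15 → r6=15
MOV r3, #-5 → r3=-5
LDR r3, [36] → r3=M[36]=3
SUB r6, r3, #16 → r6=3-16=-13
NEG r3 → r3=-(3)=-3
LDR r3, [8] → r3=M[8]=43
ADD r0, r4, r6 → r0=24+(-13)=11
LDR r5, [8] → r5=M[8]=43
STR r0, [36] → M[36]=11
halt.

11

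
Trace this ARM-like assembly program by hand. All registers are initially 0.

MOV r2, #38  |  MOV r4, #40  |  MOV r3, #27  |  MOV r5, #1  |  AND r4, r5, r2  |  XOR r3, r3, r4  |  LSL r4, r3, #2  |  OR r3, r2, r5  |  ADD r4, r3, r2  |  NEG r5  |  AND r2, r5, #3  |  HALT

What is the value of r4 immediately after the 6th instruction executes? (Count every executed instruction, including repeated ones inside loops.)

0

r2=38
r4=40
r3=27
r5=1
r4=1&38=0
r3=27^0=27
After step 6: r4 = 0.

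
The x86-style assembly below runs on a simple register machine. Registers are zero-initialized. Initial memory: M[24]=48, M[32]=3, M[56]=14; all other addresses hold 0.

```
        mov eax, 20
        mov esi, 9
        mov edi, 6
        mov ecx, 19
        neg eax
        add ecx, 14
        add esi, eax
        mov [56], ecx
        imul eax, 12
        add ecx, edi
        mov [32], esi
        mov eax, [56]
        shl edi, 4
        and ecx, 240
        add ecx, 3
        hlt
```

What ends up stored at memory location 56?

33

after mov eax, 20: eax=20
after mov esi, 9: esi=9
after mov edi, 6: edi=6
after mov ecx, 19: ecx=19
after neg eax: eax=-(20)=-20
after add ecx, 14: ecx=19+14=33
after add esi, eax: esi=9+(-20)=-11
mov [56], ecx → M[56]=33
after imul eax, 12: eax=(-20)*12=-240
after add ecx, edi: ecx=33+6=39
mov [32], esi → M[32]=-11
after mov eax, [56]: eax=M[56]=33
after shl edi, 4: edi=6<<4=96
after and ecx, 240: ecx=39&240=32
after add ecx, 3: ecx=32+3=35
halt.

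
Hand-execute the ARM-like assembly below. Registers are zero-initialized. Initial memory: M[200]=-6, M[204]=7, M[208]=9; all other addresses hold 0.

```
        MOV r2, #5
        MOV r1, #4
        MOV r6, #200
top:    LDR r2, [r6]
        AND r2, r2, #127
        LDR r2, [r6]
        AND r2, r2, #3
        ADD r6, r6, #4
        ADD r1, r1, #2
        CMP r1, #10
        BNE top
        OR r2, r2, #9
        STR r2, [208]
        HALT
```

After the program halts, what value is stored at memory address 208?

9

r2=5
r1=4
r6=200
r2=M[200]=-6
r2=(-6)&127=122
r2=M[200]=-6
r2=(-6)&3=2
r6=200+4=204
r1=4+2=6
CMP r1, #10  (cmp 6,10)
BNE top: taken
r2=M[204]=7
r2=7&127=7
r2=M[204]=7
r2=7&3=3
r6=204+4=208
r1=6+2=8
CMP r1, #10  (cmp 8,10)
BNE top: taken
r2=M[208]=9
r2=9&127=9
r2=M[208]=9
r2=9&3=1
r6=208+4=212
r1=8+2=10
CMP r1, #10  (cmp 10,10)
BNE top: not taken
r2=1|9=9
STR r2, [208] → M[208]=9
halt.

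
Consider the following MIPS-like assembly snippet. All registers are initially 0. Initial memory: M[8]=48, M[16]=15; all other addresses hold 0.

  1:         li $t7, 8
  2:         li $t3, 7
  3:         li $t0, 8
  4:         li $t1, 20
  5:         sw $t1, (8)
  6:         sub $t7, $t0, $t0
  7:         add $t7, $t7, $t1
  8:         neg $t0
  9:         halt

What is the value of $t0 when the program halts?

$t7=8
$t3=7
$t0=8
$t1=20
sw $t1, (8) → M[8]=20
$t7=8-8=0
$t7=0+20=20
$t0=-(8)=-8
halt.

-8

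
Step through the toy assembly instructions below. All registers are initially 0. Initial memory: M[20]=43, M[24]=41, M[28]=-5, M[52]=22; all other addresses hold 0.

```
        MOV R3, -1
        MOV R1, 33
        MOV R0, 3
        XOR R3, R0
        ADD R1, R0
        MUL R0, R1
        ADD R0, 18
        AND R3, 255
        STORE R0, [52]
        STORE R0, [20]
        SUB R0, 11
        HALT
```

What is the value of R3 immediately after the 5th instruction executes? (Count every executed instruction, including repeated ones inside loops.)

MOV R3, -1 → R3=-1
MOV R1, 33 → R1=33
MOV R0, 3 → R0=3
XOR R3, R0 → R3=(-1)^3=-4
ADD R1, R0 → R1=33+3=36
After step 5: R3 = -4.

-4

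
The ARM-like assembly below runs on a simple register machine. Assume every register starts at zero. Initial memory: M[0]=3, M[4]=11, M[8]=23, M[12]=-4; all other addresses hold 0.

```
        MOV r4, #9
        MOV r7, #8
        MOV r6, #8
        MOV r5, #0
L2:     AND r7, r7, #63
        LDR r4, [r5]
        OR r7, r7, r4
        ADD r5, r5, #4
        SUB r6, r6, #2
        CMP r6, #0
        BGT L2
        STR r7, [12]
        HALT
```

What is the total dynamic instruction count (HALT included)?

34

after MOV r4, #9: r4=9
after MOV r7, #8: r7=8
after MOV r6, #8: r6=8
after MOV r5, #0: r5=0
after AND r7, r7, #63: r7=8&63=8
after LDR r4, [r5]: r4=M[0]=3
after OR r7, r7, r4: r7=8|3=11
after ADD r5, r5, #4: r5=0+4=4
after SUB r6, r6, #2: r6=8-2=6
CMP r6, #0  (cmp 6,0)
BGT L2: taken
after AND r7, r7, #63: r7=11&63=11
after LDR r4, [r5]: r4=M[4]=11
after OR r7, r7, r4: r7=11|11=11
after ADD r5, r5, #4: r5=4+4=8
after SUB r6, r6, #2: r6=6-2=4
CMP r6, #0  (cmp 4,0)
BGT L2: taken
after AND r7, r7, #63: r7=11&63=11
after LDR r4, [r5]: r4=M[8]=23
after OR r7, r7, r4: r7=11|23=31
after ADD r5, r5, #4: r5=8+4=12
after SUB r6, r6, #2: r6=4-2=2
CMP r6, #0  (cmp 2,0)
BGT L2: taken
after AND r7, r7, #63: r7=31&63=31
after LDR r4, [r5]: r4=M[12]=-4
after OR r7, r7, r4: r7=31|(-4)=-1
after ADD r5, r5, #4: r5=12+4=16
after SUB r6, r6, #2: r6=2-2=0
CMP r6, #0  (cmp 0,0)
BGT L2: not taken
STR r7, [12] → M[12]=-1
halt.
Total executed instructions: 34.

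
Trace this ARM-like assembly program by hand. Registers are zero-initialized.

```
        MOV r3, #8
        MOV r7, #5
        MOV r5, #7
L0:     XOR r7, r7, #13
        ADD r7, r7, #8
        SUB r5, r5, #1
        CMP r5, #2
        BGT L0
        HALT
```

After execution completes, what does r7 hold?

after MOV r3, #8: r3=8
after MOV r7, #5: r7=5
after MOV r5, #7: r5=7
after XOR r7, r7, #13: r7=5^13=8
after ADD r7, r7, #8: r7=8+8=16
after SUB r5, r5, #1: r5=7-1=6
CMP r5, #2  (cmp 6,2)
BGT L0: taken
after XOR r7, r7, #13: r7=16^13=29
after ADD r7, r7, #8: r7=29+8=37
after SUB r5, r5, #1: r5=6-1=5
CMP r5, #2  (cmp 5,2)
BGT L0: taken
after XOR r7, r7, #13: r7=37^13=40
after ADD r7, r7, #8: r7=40+8=48
after SUB r5, r5, #1: r5=5-1=4
CMP r5, #2  (cmp 4,2)
BGT L0: taken
after XOR r7, r7, #13: r7=48^13=61
after ADD r7, r7, #8: r7=61+8=69
after SUB r5, r5, #1: r5=4-1=3
CMP r5, #2  (cmp 3,2)
BGT L0: taken
after XOR r7, r7, #13: r7=69^13=72
after ADD r7, r7, #8: r7=72+8=80
after SUB r5, r5, #1: r5=3-1=2
CMP r5, #2  (cmp 2,2)
BGT L0: not taken
halt.

80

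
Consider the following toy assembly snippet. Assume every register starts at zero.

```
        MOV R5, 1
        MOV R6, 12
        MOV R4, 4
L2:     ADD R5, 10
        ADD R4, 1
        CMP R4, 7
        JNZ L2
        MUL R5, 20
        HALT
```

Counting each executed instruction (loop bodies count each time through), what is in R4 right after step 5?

5

MOV R5, 1 → R5=1
MOV R6, 12 → R6=12
MOV R4, 4 → R4=4
ADD R5, 10 → R5=1+10=11
ADD R4, 1 → R4=4+1=5
After step 5: R4 = 5.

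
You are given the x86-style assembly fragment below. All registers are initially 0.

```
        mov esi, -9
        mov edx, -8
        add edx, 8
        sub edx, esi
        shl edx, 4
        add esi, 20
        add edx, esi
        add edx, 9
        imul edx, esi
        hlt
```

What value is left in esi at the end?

after mov esi, -9: esi=-9
after mov edx, -8: edx=-8
after add edx, 8: edx=(-8)+8=0
after sub edx, esi: edx=0-(-9)=9
after shl edx, 4: edx=9<<4=144
after add esi, 20: esi=(-9)+20=11
after add edx, esi: edx=144+11=155
after add edx, 9: edx=155+9=164
after imul edx, esi: edx=164*11=1804
halt.

11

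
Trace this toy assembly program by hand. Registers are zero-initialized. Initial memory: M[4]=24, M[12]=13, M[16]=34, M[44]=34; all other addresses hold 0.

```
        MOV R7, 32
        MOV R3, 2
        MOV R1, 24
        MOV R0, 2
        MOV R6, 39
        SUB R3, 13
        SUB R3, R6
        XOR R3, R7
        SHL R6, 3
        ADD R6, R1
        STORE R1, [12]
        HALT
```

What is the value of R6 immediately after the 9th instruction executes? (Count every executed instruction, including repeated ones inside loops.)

312

R7=32
R3=2
R1=24
R0=2
R6=39
R3=2-13=-11
R3=(-11)-39=-50
R3=(-50)^32=-18
R6=39<<3=312
After step 9: R6 = 312.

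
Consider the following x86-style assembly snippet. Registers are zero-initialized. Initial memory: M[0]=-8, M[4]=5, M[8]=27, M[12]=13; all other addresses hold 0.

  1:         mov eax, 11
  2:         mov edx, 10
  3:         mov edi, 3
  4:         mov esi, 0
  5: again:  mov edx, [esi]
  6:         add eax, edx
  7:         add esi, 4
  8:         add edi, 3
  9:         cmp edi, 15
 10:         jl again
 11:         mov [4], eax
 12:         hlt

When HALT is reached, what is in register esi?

16

after mov eax, 11: eax=11
after mov edx, 10: edx=10
after mov edi, 3: edi=3
after mov esi, 0: esi=0
after mov edx, [esi]: edx=M[0]=-8
after add eax, edx: eax=11+(-8)=3
after add esi, 4: esi=0+4=4
after add edi, 3: edi=3+3=6
cmp edi, 15  (cmp 6,15)
jl again: taken
after mov edx, [esi]: edx=M[4]=5
after add eax, edx: eax=3+5=8
after add esi, 4: esi=4+4=8
after add edi, 3: edi=6+3=9
cmp edi, 15  (cmp 9,15)
jl again: taken
after mov edx, [esi]: edx=M[8]=27
after add eax, edx: eax=8+27=35
after add esi, 4: esi=8+4=12
after add edi, 3: edi=9+3=12
cmp edi, 15  (cmp 12,15)
jl again: taken
after mov edx, [esi]: edx=M[12]=13
after add eax, edx: eax=35+13=48
after add esi, 4: esi=12+4=16
after add edi, 3: edi=12+3=15
cmp edi, 15  (cmp 15,15)
jl again: not taken
mov [4], eax → M[4]=48
halt.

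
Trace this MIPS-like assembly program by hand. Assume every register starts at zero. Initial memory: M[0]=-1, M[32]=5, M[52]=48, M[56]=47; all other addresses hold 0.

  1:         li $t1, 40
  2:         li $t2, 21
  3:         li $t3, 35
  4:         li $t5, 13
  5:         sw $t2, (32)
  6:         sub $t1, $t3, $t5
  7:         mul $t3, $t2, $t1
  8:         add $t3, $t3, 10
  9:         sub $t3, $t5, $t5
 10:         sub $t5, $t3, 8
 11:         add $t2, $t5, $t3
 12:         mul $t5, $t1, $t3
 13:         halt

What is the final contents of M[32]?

21

li $t1, 40 → $t1=40
li $t2, 21 → $t2=21
li $t3, 35 → $t3=35
li $t5, 13 → $t5=13
sw $t2, (32) → M[32]=21
sub $t1, $t3, $t5 → $t1=35-13=22
mul $t3, $t2, $t1 → $t3=21*22=462
add $t3, $t3, 10 → $t3=462+10=472
sub $t3, $t5, $t5 → $t3=13-13=0
sub $t5, $t3, 8 → $t5=0-8=-8
add $t2, $t5, $t3 → $t2=(-8)+0=-8
mul $t5, $t1, $t3 → $t5=22*0=0
halt.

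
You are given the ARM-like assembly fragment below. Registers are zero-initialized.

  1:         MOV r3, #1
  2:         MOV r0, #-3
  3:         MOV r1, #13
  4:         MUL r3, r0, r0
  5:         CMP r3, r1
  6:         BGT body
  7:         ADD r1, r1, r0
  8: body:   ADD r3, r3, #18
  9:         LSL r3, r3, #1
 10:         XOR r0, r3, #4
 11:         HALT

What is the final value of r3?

after MOV r3, #1: r3=1
after MOV r0, #-3: r0=-3
after MOV r1, #13: r1=13
after MUL r3, r0, r0: r3=(-3)*(-3)=9
CMP r3, r1  (cmp 9,13)
BGT body: not taken
after ADD r1, r1, r0: r1=13+(-3)=10
after ADD r3, r3, #18: r3=9+18=27
after LSL r3, r3, #1: r3=27<<1=54
after XOR r0, r3, #4: r0=54^4=50
halt.

54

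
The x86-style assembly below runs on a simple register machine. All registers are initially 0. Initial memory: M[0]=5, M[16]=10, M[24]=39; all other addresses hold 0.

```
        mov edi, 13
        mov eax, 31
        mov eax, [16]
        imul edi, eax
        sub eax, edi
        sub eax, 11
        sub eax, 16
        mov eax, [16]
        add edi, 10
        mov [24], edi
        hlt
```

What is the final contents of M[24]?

mov edi, 13 → edi=13
mov eax, 31 → eax=31
mov eax, [16] → eax=M[16]=10
imul edi, eax → edi=13*10=130
sub eax, edi → eax=10-130=-120
sub eax, 11 → eax=(-120)-11=-131
sub eax, 16 → eax=(-131)-16=-147
mov eax, [16] → eax=M[16]=10
add edi, 10 → edi=130+10=140
mov [24], edi → M[24]=140
halt.

140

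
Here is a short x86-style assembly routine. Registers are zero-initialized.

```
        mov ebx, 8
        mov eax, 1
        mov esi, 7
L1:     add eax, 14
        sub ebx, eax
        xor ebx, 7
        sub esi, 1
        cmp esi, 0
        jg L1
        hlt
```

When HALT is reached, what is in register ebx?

-392

ebx=8
eax=1
esi=7
eax=1+14=15
ebx=8-15=-7
ebx=(-7)^7=-2
esi=7-1=6
cmp esi, 0  (cmp 6,0)
jg L1: taken
eax=15+14=29
ebx=(-2)-29=-31
ebx=(-31)^7=-26
esi=6-1=5
cmp esi, 0  (cmp 5,0)
jg L1: taken
eax=29+14=43
ebx=(-26)-43=-69
ebx=(-69)^7=-68
esi=5-1=4
cmp esi, 0  (cmp 4,0)
jg L1: taken
eax=43+14=57
ebx=(-68)-57=-125
ebx=(-125)^7=-124
esi=4-1=3
cmp esi, 0  (cmp 3,0)
jg L1: taken
eax=57+14=71
ebx=(-124)-71=-195
ebx=(-195)^7=-198
esi=3-1=2
cmp esi, 0  (cmp 2,0)
jg L1: taken
eax=71+14=85
ebx=(-198)-85=-283
ebx=(-283)^7=-286
esi=2-1=1
cmp esi, 0  (cmp 1,0)
jg L1: taken
eax=85+14=99
ebx=(-286)-99=-385
ebx=(-385)^7=-392
esi=1-1=0
cmp esi, 0  (cmp 0,0)
jg L1: not taken
halt.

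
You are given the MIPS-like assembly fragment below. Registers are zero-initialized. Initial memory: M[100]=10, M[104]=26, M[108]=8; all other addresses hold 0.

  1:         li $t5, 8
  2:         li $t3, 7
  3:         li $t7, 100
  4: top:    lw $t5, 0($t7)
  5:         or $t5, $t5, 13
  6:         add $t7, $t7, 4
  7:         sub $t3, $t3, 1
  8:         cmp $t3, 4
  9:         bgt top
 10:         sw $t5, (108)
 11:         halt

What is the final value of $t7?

112

$t5=8
$t3=7
$t7=100
$t5=M[100]=10
$t5=10|13=15
$t7=100+4=104
$t3=7-1=6
cmp $t3, 4  (cmp 6,4)
bgt top: taken
$t5=M[104]=26
$t5=26|13=31
$t7=104+4=108
$t3=6-1=5
cmp $t3, 4  (cmp 5,4)
bgt top: taken
$t5=M[108]=8
$t5=8|13=13
$t7=108+4=112
$t3=5-1=4
cmp $t3, 4  (cmp 4,4)
bgt top: not taken
sw $t5, (108) → M[108]=13
halt.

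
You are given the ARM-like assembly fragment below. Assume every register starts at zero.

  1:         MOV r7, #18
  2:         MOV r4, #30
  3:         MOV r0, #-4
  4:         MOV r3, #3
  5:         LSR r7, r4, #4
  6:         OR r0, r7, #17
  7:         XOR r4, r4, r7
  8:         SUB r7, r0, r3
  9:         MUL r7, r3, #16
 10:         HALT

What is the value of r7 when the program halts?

r7=18
r4=30
r0=-4
r3=3
r7=30>>4=1
r0=1|17=17
r4=30^1=31
r7=17-3=14
r7=3*16=48
halt.

48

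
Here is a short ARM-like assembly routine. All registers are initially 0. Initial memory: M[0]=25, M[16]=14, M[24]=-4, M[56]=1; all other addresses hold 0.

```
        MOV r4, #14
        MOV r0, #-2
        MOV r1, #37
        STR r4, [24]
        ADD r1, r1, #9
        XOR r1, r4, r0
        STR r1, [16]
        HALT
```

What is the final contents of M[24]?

MOV r4, #14 → r4=14
MOV r0, #-2 → r0=-2
MOV r1, #37 → r1=37
STR r4, [24] → M[24]=14
ADD r1, r1, #9 → r1=37+9=46
XOR r1, r4, r0 → r1=14^(-2)=-16
STR r1, [16] → M[16]=-16
halt.

14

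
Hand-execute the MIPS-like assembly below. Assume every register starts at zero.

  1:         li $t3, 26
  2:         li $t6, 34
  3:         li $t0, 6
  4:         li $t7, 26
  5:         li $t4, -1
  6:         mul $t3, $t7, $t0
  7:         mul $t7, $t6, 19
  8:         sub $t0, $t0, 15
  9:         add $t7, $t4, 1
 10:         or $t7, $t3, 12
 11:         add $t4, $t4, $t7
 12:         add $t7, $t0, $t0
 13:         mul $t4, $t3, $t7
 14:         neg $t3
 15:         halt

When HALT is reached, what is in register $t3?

li $t3, 26 → $t3=26
li $t6, 34 → $t6=34
li $t0, 6 → $t0=6
li $t7, 26 → $t7=26
li $t4, -1 → $t4=-1
mul $t3, $t7, $t0 → $t3=26*6=156
mul $t7, $t6, 19 → $t7=34*19=646
sub $t0, $t0, 15 → $t0=6-15=-9
add $t7, $t4, 1 → $t7=(-1)+1=0
or $t7, $t3, 12 → $t7=156|12=156
add $t4, $t4, $t7 → $t4=(-1)+156=155
add $t7, $t0, $t0 → $t7=(-9)+(-9)=-18
mul $t4, $t3, $t7 → $t4=156*(-18)=-2808
neg $t3 → $t3=-(156)=-156
halt.

-156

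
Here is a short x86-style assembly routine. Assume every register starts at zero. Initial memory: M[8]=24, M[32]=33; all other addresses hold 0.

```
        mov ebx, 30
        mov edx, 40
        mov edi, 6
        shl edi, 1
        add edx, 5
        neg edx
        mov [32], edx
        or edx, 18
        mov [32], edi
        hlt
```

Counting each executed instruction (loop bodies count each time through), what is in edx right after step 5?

mov ebx, 30 → ebx=30
mov edx, 40 → edx=40
mov edi, 6 → edi=6
shl edi, 1 → edi=6<<1=12
add edx, 5 → edx=40+5=45
After step 5: edx = 45.

45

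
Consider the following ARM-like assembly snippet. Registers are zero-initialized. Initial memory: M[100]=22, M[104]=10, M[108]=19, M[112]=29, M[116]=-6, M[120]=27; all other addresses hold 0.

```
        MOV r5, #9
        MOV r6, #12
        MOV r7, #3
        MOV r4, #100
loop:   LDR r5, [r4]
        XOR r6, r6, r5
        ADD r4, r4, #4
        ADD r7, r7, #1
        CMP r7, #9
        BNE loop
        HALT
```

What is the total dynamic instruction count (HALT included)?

r5=9
r6=12
r7=3
r4=100
r5=M[100]=22
r6=12^22=26
r4=100+4=104
r7=3+1=4
CMP r7, #9  (cmp 4,9)
BNE loop: taken
r5=M[104]=10
r6=26^10=16
r4=104+4=108
r7=4+1=5
CMP r7, #9  (cmp 5,9)
BNE loop: taken
r5=M[108]=19
r6=16^19=3
r4=108+4=112
r7=5+1=6
CMP r7, #9  (cmp 6,9)
BNE loop: taken
r5=M[112]=29
r6=3^29=30
r4=112+4=116
r7=6+1=7
CMP r7, #9  (cmp 7,9)
BNE loop: taken
r5=M[116]=-6
r6=30^(-6)=-28
r4=116+4=120
r7=7+1=8
CMP r7, #9  (cmp 8,9)
BNE loop: taken
r5=M[120]=27
r6=(-28)^27=-1
r4=120+4=124
r7=8+1=9
CMP r7, #9  (cmp 9,9)
BNE loop: not taken
halt.
Total executed instructions: 41.

41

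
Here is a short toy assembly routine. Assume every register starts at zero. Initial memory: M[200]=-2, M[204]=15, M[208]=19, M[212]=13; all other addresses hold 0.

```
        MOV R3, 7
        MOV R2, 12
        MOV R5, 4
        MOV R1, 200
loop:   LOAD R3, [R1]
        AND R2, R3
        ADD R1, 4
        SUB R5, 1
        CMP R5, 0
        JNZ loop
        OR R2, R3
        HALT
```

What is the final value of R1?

216

R3=7
R2=12
R5=4
R1=200
R3=M[200]=-2
R2=12&(-2)=12
R1=200+4=204
R5=4-1=3
CMP R5, 0  (cmp 3,0)
JNZ loop: taken
R3=M[204]=15
R2=12&15=12
R1=204+4=208
R5=3-1=2
CMP R5, 0  (cmp 2,0)
JNZ loop: taken
R3=M[208]=19
R2=12&19=0
R1=208+4=212
R5=2-1=1
CMP R5, 0  (cmp 1,0)
JNZ loop: taken
R3=M[212]=13
R2=0&13=0
R1=212+4=216
R5=1-1=0
CMP R5, 0  (cmp 0,0)
JNZ loop: not taken
R2=0|13=13
halt.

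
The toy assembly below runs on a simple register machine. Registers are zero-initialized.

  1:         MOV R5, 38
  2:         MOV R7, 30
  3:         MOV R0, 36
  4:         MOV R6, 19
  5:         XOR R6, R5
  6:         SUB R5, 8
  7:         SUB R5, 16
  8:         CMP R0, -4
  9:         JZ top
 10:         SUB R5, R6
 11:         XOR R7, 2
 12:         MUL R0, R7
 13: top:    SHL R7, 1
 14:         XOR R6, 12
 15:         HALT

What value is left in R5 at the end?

MOV R5, 38 → R5=38
MOV R7, 30 → R7=30
MOV R0, 36 → R0=36
MOV R6, 19 → R6=19
XOR R6, R5 → R6=19^38=53
SUB R5, 8 → R5=38-8=30
SUB R5, 16 → R5=30-16=14
CMP R0, -4  (cmp 36,-4)
JZ top: not taken
SUB R5, R6 → R5=14-53=-39
XOR R7, 2 → R7=30^2=28
MUL R0, R7 → R0=36*28=1008
SHL R7, 1 → R7=28<<1=56
XOR R6, 12 → R6=53^12=57
halt.

-39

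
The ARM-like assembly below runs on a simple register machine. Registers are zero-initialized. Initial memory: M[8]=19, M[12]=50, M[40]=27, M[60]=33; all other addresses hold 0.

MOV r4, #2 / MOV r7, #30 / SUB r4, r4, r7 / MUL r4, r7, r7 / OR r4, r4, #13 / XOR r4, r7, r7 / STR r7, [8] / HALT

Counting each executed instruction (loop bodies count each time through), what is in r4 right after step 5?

909

r4=2
r7=30
r4=2-30=-28
r4=30*30=900
r4=900|13=909
After step 5: r4 = 909.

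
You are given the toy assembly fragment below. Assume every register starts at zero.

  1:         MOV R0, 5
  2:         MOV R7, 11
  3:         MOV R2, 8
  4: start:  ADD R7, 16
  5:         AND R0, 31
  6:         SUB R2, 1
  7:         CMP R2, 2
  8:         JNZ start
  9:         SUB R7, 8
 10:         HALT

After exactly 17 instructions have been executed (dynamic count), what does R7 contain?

59

R0=5
R7=11
R2=8
R7=11+16=27
R0=5&31=5
R2=8-1=7
CMP R2, 2  (cmp 7,2)
JNZ start: taken
R7=27+16=43
R0=5&31=5
R2=7-1=6
CMP R2, 2  (cmp 6,2)
JNZ start: taken
R7=43+16=59
R0=5&31=5
R2=6-1=5
CMP R2, 2  (cmp 5,2)
After step 17: R7 = 59.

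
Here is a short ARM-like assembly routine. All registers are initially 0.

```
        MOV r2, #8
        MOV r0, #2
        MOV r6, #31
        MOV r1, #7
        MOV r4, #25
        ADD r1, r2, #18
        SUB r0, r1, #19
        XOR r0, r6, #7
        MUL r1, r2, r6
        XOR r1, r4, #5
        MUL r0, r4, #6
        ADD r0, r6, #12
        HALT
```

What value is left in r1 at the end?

MOV r2, #8 → r2=8
MOV r0, #2 → r0=2
MOV r6, #31 → r6=31
MOV r1, #7 → r1=7
MOV r4, #25 → r4=25
ADD r1, r2, #18 → r1=8+18=26
SUB r0, r1, #19 → r0=26-19=7
XOR r0, r6, #7 → r0=31^7=24
MUL r1, r2, r6 → r1=8*31=248
XOR r1, r4, #5 → r1=25^5=28
MUL r0, r4, #6 → r0=25*6=150
ADD r0, r6, #12 → r0=31+12=43
halt.

28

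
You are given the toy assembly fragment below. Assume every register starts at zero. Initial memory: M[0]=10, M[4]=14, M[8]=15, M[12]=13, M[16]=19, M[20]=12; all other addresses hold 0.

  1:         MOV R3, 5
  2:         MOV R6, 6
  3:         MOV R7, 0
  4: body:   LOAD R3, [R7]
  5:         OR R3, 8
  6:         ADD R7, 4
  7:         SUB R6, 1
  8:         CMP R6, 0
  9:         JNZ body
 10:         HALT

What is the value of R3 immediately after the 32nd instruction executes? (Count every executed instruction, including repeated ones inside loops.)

MOV R3, 5 → R3=5
MOV R6, 6 → R6=6
MOV R7, 0 → R7=0
LOAD R3, [R7] → R3=M[0]=10
OR R3, 8 → R3=10|8=10
ADD R7, 4 → R7=0+4=4
SUB R6, 1 → R6=6-1=5
CMP R6, 0  (cmp 5,0)
JNZ body: taken
LOAD R3, [R7] → R3=M[4]=14
OR R3, 8 → R3=14|8=14
ADD R7, 4 → R7=4+4=8
SUB R6, 1 → R6=5-1=4
CMP R6, 0  (cmp 4,0)
JNZ body: taken
LOAD R3, [R7] → R3=M[8]=15
OR R3, 8 → R3=15|8=15
ADD R7, 4 → R7=8+4=12
SUB R6, 1 → R6=4-1=3
CMP R6, 0  (cmp 3,0)
JNZ body: taken
LOAD R3, [R7] → R3=M[12]=13
OR R3, 8 → R3=13|8=13
ADD R7, 4 → R7=12+4=16
SUB R6, 1 → R6=3-1=2
CMP R6, 0  (cmp 2,0)
JNZ body: taken
LOAD R3, [R7] → R3=M[16]=19
OR R3, 8 → R3=19|8=27
ADD R7, 4 → R7=16+4=20
SUB R6, 1 → R6=2-1=1
CMP R6, 0  (cmp 1,0)
After step 32: R3 = 27.

27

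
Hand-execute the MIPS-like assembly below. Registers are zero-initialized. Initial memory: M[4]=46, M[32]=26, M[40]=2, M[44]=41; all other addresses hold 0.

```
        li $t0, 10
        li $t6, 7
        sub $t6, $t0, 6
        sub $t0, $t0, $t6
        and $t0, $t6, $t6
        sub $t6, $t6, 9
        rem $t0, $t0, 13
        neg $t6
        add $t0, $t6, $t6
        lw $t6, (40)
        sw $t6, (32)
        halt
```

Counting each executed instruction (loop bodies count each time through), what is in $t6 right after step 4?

li $t0, 10 → $t0=10
li $t6, 7 → $t6=7
sub $t6, $t0, 6 → $t6=10-6=4
sub $t0, $t0, $t6 → $t0=10-4=6
After step 4: $t6 = 4.

4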